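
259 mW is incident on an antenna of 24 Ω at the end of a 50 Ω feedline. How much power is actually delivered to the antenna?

Γ = (24 − 50)/(24 + 50) = -0.351
|Γ|² = 0.123
P_refl = |Γ|²·P_inc = 32 mW, P_del = (1 − |Γ|²)·P_inc = 227 mW

P_delivered ≈ 227 mW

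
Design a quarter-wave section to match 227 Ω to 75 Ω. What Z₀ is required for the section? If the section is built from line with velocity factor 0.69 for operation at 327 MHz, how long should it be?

Z_qwt = √(Z_0·R_L) = √(75 × 227) = √17020
λ = 0.69·c/f = 0.633 m, so l = λ/4 = 0.158 m

Z_qwt ≈ 130 Ω; length ≈ 15.8 cm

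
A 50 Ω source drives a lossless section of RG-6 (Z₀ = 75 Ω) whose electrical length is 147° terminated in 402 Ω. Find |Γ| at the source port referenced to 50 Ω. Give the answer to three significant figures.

tan(βl) = -0.649
Z_in = Z_0·(Z_L + jZ_0·tanβl)/(Z_0 + jZ_L·tanβl) = 43.6 + j103 Ω
Γ_s = (Z_in − Z_s)/(Z_in + Z_s) = (-6.43 + j103)/(93.6 + j103), |Γ_s| = 0.742

|Γ| ≈ 0.742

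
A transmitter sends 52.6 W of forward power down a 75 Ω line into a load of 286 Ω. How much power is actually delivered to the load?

P_delivered ≈ 34.6 W

Γ = (286 − 75)/(286 + 75) = 0.584
|Γ|² = 0.342
P_refl = |Γ|²·P_inc = 18 W, P_del = (1 − |Γ|²)·P_inc = 34.6 W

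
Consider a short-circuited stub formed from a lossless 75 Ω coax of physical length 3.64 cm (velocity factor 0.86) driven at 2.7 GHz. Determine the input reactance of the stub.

X_in ≈ -69.6 Ω (capacitive)

λ = v/f = 0.86·c / 2.7 GHz = 0.0956 m
βl = 2π·l/λ = 2π × 0.381 = 137°
tan(βl) = -0.928
For a short-circuited stub, Z_in = jZ_0·tan(βl)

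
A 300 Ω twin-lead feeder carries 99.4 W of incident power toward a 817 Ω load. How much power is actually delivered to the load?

Γ = (817 − 300)/(817 + 300) = 0.463
|Γ|² = 0.214
P_refl = |Γ|²·P_inc = 21.3 W, P_del = (1 − |Γ|²)·P_inc = 78.1 W

P_delivered ≈ 78.1 W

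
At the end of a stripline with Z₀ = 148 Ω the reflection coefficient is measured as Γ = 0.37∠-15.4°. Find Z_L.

Z_L = Z_0·(1 + Γ)/(1 − Γ) = 148·(1.36 − j0.0983)/(0.643 + j0.0983)

Z_L ≈ 302 − j68.7 Ω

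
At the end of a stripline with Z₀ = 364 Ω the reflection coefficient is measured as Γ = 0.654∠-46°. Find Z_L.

Z_L ≈ 401 − j660 Ω

Z_L = Z_0·(1 + Γ)/(1 − Γ) = 364·(1.45 − j0.47)/(0.546 + j0.47)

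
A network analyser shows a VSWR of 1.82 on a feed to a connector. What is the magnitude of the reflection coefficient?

|Γ| = (S − 1)/(S + 1) = (1.82 − 1)/(1.82 + 1) = 0.82/2.82

|Γ| ≈ 0.291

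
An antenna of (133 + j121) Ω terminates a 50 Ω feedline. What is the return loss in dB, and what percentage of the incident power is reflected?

Γ = (83 + j121)/(183 + j121), |Γ| = 0.669
RL = −20·log₁₀(0.669) = 3.49 dB
P_refl/P_inc = |Γ|² = 0.447

RL ≈ 3.49 dB; 44.7% of incident power reflected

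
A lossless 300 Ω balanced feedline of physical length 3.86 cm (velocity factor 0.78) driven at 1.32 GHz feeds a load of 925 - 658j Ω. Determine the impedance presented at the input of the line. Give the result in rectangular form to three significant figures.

Z_in ≈ 63.2 − j12.5 Ω

λ = v/f = 0.78·c / 1.32 GHz = 0.177 m
βl = 2π·l/λ = 2π × 0.218 = 78.4°
tan(βl) = tan(78.4°) = 4.87
Z_in = Z_0·(Z_L + jZ_0·tanβl)/(Z_0 + jZ_L·tanβl)
     = 300·(925 + j802)/(3500 + j4500)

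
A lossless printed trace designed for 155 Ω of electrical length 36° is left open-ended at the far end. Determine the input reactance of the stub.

tan(βl) = 0.727
For an open-ended stub, Z_in = −jZ_0·cot(βl) = −jZ_0/tan(βl)

X_in ≈ -213 Ω (capacitive)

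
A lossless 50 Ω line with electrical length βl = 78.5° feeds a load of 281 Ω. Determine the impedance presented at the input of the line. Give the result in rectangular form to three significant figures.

tan(βl) = tan(78.5°) = 4.92
Z_in = Z_0·(Z_L + jZ_0·tanβl)/(Z_0 + jZ_L·tanβl)
     = 50·(281 + j246)/(50 + j1380)

Z_in ≈ 9.25 − j9.84 Ω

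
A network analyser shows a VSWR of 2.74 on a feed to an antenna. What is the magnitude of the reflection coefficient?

|Γ| = (S − 1)/(S + 1) = (2.74 − 1)/(2.74 + 1) = 1.74/3.74

|Γ| ≈ 0.465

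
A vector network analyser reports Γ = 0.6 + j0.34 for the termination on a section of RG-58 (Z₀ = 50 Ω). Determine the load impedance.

Z_L = Z_0·(1 + Γ)/(1 − Γ) = 50·(1.6 + j0.34)/(0.4 − j0.34)

Z_L ≈ 95.1 + j123 Ω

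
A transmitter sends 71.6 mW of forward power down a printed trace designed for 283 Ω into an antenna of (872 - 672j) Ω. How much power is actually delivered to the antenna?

|Γ| = |(589 − j672)/(1155 − j672)| = 0.669
|Γ|² = 0.447
P_refl = |Γ|²·P_inc = 32 mW, P_del = (1 − |Γ|²)·P_inc = 39.6 mW

P_delivered ≈ 39.6 mW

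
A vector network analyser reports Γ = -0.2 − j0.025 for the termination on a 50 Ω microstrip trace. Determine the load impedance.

Z_L ≈ 33.3 − j1.74 Ω

Z_L = Z_0·(1 + Γ)/(1 − Γ) = 50·(0.8 − j0.025)/(1.2 + j0.025)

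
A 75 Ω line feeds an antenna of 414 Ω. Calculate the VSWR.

VSWR ≈ 5.52

For a purely resistive load, VSWR = R_L/Z_0 or Z_0/R_L (whichever > 1) = 414/75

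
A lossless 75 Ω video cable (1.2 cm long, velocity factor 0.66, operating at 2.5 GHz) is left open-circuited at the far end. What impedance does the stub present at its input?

λ = v/f = 0.66·c / 2.5 GHz = 0.0792 m
βl = 2π·l/λ = 2π × 0.152 = 54.5°
tan(βl) = 1.4
For an open-circuited stub, Z_in = −jZ_0·cot(βl) = −jZ_0/tan(βl)

Z_in ≈ −j53.4 Ω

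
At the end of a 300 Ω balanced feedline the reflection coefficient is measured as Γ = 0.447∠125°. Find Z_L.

Z_L ≈ 140 + j128 Ω

Z_L = Z_0·(1 + Γ)/(1 − Γ) = 300·(0.744 + j0.366)/(1.26 − j0.366)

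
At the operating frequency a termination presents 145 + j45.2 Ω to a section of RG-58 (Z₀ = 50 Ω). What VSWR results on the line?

VSWR ≈ 3.22

Γ = (Z_L − Z_0)/(Z_L + Z_0) = (95 + j45.2)/(195 + j45.2)
|Γ| = 105/200 = 0.526
VSWR = (1 + |Γ|)/(1 − |Γ|) = 1.53/0.474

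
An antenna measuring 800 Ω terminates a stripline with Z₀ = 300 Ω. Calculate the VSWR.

For a purely resistive load, VSWR = R_L/Z_0 or Z_0/R_L (whichever > 1) = 800/300

VSWR ≈ 2.67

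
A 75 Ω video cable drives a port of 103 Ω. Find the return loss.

Γ = (103 − 75)/(103 + 75) = 0.157
RL = −20·log₁₀|Γ| = −20·log₁₀(0.157)

RL ≈ 16.1 dB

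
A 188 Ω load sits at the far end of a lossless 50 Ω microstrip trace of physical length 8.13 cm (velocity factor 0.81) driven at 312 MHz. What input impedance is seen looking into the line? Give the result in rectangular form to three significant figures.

Z_in ≈ 31.9 − j53.9 Ω

λ = v/f = 0.81·c / 312 MHz = 0.779 m
βl = 2π·l/λ = 2π × 0.104 = 37.6°
tan(βl) = tan(37.6°) = 0.77
Z_in = Z_0·(Z_L + jZ_0·tanβl)/(Z_0 + jZ_L·tanβl)
     = 50·(188 + j38.5)/(50 + j145)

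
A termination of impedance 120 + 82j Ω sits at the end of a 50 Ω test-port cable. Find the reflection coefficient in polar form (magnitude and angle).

Γ = (Z_L − Z_0)/(Z_L + Z_0) = (70 + j82)/(170 + j82)
|Γ| = 108/189 = 0.571

Γ ≈ 0.571 ∠ 23.8°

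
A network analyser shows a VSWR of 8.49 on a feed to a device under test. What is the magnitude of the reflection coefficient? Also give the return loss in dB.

|Γ| ≈ 0.789; return loss ≈ 2.06 dB

|Γ| = (S − 1)/(S + 1) = (8.49 − 1)/(8.49 + 1) = 7.49/9.49
RL = −20·log₁₀|Γ| = −20·log₁₀(0.789)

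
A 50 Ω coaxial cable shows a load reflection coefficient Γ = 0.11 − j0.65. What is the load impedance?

Z_L = Z_0·(1 + Γ)/(1 − Γ) = 50·(1.11 − j0.65)/(0.89 + j0.65)

Z_L ≈ 23.3 − j53.5 Ω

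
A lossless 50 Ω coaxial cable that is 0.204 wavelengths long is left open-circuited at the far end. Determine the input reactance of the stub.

βl = 2π × 0.204 = 73.4°
tan(βl) = 3.36
For an open-circuited stub, Z_in = −jZ_0·cot(βl) = −jZ_0/tan(βl)

X_in ≈ -14.9 Ω (capacitive)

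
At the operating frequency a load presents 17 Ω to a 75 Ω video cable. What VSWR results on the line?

VSWR ≈ 4.41

For a purely resistive load, VSWR = R_L/Z_0 or Z_0/R_L (whichever > 1) = 75/17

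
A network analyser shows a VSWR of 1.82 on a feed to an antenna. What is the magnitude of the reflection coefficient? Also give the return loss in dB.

|Γ| ≈ 0.291; return loss ≈ 10.7 dB

|Γ| = (S − 1)/(S + 1) = (1.82 − 1)/(1.82 + 1) = 0.82/2.82
RL = −20·log₁₀|Γ| = −20·log₁₀(0.291)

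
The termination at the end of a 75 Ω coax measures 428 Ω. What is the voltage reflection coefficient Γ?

Γ = 0.702

Γ = (Z_L − Z_0)/(Z_L + Z_0) = (428 − 75)/(428 + 75) = 353/503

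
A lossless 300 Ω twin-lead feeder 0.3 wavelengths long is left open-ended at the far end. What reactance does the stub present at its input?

X_in ≈ 97.5 Ω (inductive)

βl = 2π × 0.3 = 108°
tan(βl) = -3.08
For an open-ended stub, Z_in = −jZ_0·cot(βl) = −jZ_0/tan(βl)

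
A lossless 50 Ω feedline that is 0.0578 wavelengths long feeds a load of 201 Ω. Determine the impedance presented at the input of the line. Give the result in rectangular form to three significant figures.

βl = 2π × 0.0578 = 20.8°
tan(βl) = tan(20.8°) = 0.38
Z_in = Z_0·(Z_L + jZ_0·tanβl)/(Z_0 + jZ_L·tanβl)
     = 50·(201 + j19)/(50 + j76.4)

Z_in ≈ 69 − j86.4 Ω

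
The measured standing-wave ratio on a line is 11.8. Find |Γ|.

|Γ| = (S − 1)/(S + 1) = (11.8 − 1)/(11.8 + 1) = 10.8/12.8

|Γ| ≈ 0.844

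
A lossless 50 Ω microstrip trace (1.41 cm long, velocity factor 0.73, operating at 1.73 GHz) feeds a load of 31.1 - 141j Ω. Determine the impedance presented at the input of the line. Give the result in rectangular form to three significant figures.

λ = v/f = 0.73·c / 1.73 GHz = 0.127 m
βl = 2π·l/λ = 2π × 0.111 = 40.1°
tan(βl) = tan(40.1°) = 0.842
Z_in = Z_0·(Z_L + jZ_0·tanβl)/(Z_0 + jZ_L·tanβl)
     = 50·(31.1 − j98.9)/(169 + j26.2)

Z_in ≈ 4.56 − j30 Ω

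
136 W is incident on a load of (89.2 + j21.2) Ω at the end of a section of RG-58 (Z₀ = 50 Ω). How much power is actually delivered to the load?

P_delivered ≈ 122 W

|Γ| = |(39.2 + j21.2)/(139.2 + j21.2)| = 0.317
|Γ|² = 0.1
P_refl = |Γ|²·P_inc = 13.6 W, P_del = (1 − |Γ|²)·P_inc = 122 W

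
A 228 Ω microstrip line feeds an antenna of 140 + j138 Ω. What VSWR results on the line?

Γ = (Z_L − Z_0)/(Z_L + Z_0) = (-88 + j138)/(368 + j138)
|Γ| = 164/393 = 0.416
VSWR = (1 + |Γ|)/(1 − |Γ|) = 1.42/0.584

VSWR ≈ 2.43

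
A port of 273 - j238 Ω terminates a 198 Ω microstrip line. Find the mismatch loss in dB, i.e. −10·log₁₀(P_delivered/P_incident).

mismatch loss ≈ 1.1 dB

Γ = (75 − j238)/(471 − j238), |Γ| = 0.473
|Γ|² = 0.224, so P_del/P_inc = 1 − |Γ|² = 0.776
ML = −10·log₁₀(1 − |Γ|²)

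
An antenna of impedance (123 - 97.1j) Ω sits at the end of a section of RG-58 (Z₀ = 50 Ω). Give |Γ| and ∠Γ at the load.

Γ ≈ 0.612 ∠ -23.8°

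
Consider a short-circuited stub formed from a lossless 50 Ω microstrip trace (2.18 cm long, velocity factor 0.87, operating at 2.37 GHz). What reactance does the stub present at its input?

λ = v/f = 0.87·c / 2.37 GHz = 0.11 m
βl = 2π·l/λ = 2π × 0.198 = 71.3°
tan(βl) = 2.95
For a short-circuited stub, Z_in = jZ_0·tan(βl)

X_in ≈ 147 Ω (inductive)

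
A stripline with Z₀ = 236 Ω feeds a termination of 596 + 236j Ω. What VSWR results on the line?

Γ = (Z_L − Z_0)/(Z_L + Z_0) = (360 + j236)/(832 + j236)
|Γ| = 430/865 = 0.498
VSWR = (1 + |Γ|)/(1 − |Γ|) = 1.5/0.502

VSWR ≈ 2.98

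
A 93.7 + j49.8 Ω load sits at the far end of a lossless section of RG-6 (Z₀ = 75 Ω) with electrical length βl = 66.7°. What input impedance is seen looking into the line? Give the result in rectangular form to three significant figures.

Z_in ≈ 68.8 − j45.1 Ω

tan(βl) = tan(66.7°) = 2.32
Z_in = Z_0·(Z_L + jZ_0·tanβl)/(Z_0 + jZ_L·tanβl)
     = 75·(93.7 + j224)/(-40.6 + j218)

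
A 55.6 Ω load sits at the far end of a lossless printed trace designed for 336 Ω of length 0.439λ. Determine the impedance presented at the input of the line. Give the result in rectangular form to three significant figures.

Z_in ≈ 64.4 − j131 Ω

βl = 2π × 0.439 = 158°
tan(βl) = tan(158°) = -0.403
Z_in = Z_0·(Z_L + jZ_0·tanβl)/(Z_0 + jZ_L·tanβl)
     = 336·(55.6 − j135)/(336 − j22.4)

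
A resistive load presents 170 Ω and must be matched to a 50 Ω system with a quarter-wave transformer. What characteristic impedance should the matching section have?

Z_qwt ≈ 92.2 Ω

Z_qwt = √(Z_0·R_L) = √(50 × 170) = √8500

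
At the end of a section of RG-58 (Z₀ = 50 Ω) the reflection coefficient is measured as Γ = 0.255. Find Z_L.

Z_L ≈ 84.2 Ω

Z_L = Z_0·(1 + Γ)/(1 − Γ) = 50·(1.25)/(0.745)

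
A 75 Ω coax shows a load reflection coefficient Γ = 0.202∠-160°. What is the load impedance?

Z_L = Z_0·(1 + Γ)/(1 − Γ) = 75·(0.81 − j0.0691)/(1.19 + j0.0691)

Z_L ≈ 50.6 − j7.3 Ω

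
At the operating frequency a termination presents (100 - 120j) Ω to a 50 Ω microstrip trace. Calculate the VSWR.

VSWR ≈ 5.19

Γ = (Z_L − Z_0)/(Z_L + Z_0) = (50 − j120)/(150 − j120)
|Γ| = 130/192 = 0.677
VSWR = (1 + |Γ|)/(1 − |Γ|) = 1.68/0.323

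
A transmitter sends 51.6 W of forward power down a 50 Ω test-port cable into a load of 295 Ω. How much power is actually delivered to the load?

P_delivered ≈ 25.6 W

Γ = (295 − 50)/(295 + 50) = 0.71
|Γ|² = 0.504
P_refl = |Γ|²·P_inc = 26 W, P_del = (1 − |Γ|²)·P_inc = 25.6 W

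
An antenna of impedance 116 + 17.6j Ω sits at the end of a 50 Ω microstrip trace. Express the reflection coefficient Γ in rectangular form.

Γ = (Z_L − Z_0)/(Z_L + Z_0) = (66 + j17.6)/(166 + j17.6)

Γ ≈ 0.404 + j0.0632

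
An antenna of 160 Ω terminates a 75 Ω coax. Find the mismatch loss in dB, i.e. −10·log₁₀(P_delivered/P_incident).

mismatch loss ≈ 0.609 dB

Γ = (160 − 75)/(160 + 75) = 0.362
|Γ|² = 0.131, so P_del/P_inc = 1 − |Γ|² = 0.869
ML = −10·log₁₀(1 − |Γ|²)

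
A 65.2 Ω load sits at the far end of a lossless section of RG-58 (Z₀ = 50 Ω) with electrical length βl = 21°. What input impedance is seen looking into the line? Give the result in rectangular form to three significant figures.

Z_in ≈ 59.8 − j10.7 Ω

tan(βl) = tan(21°) = 0.384
Z_in = Z_0·(Z_L + jZ_0·tanβl)/(Z_0 + jZ_L·tanβl)
     = 50·(65.2 + j19.2)/(50 + j25)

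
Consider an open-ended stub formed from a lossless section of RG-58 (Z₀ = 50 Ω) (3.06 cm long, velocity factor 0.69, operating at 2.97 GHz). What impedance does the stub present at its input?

Z_in ≈ +j124 Ω

λ = v/f = 0.69·c / 2.97 GHz = 0.0697 m
βl = 2π·l/λ = 2π × 0.439 = 158°
tan(βl) = -0.403
For an open-ended stub, Z_in = −jZ_0·cot(βl) = −jZ_0/tan(βl)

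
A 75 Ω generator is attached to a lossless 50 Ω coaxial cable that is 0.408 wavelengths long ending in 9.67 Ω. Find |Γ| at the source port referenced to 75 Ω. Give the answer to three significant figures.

|Γ| ≈ 0.733

βl = 2π × 0.408 = 147°
tan(βl) = -0.652
Z_in = Z_0·(Z_L + jZ_0·tanβl)/(Z_0 + jZ_L·tanβl) = 13.6 − j30.9 Ω
Γ_s = (Z_in − Z_s)/(Z_in + Z_s) = (-61.4 − j30.9)/(88.6 − j30.9), |Γ_s| = 0.733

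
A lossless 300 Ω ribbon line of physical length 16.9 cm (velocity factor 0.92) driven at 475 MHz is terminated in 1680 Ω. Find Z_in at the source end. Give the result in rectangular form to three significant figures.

Z_in ≈ 57.1 + j76.1 Ω

λ = v/f = 0.92·c / 475 MHz = 0.581 m
βl = 2π·l/λ = 2π × 0.291 = 105°
tan(βl) = tan(105°) = -3.81
Z_in = Z_0·(Z_L + jZ_0·tanβl)/(Z_0 + jZ_L·tanβl)
     = 300·(1680 − j1140)/(300 − j6400)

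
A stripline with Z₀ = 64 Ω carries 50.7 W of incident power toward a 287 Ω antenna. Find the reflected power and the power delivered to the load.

Γ = (287 − 64)/(287 + 64) = 0.635
|Γ|² = 0.404
P_refl = |Γ|²·P_inc = 20.5 W, P_del = (1 − |Γ|²)·P_inc = 30.2 W

P_reflected ≈ 20.5 W; P_delivered ≈ 30.2 W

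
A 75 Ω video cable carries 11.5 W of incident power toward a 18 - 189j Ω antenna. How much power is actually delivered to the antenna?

P_delivered ≈ 1.4 W

|Γ| = |(-57 − j189)/(93 − j189)| = 0.937
|Γ|² = 0.878
P_refl = |Γ|²·P_inc = 10.1 W, P_del = (1 − |Γ|²)·P_inc = 1.4 W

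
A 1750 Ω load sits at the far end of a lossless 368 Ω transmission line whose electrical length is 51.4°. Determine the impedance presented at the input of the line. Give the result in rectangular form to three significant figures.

tan(βl) = tan(51.4°) = 1.25
Z_in = Z_0·(Z_L + jZ_0·tanβl)/(Z_0 + jZ_L·tanβl)
     = 368·(1750 + j461)/(368 + j2190)

Z_in ≈ 123 − j273 Ω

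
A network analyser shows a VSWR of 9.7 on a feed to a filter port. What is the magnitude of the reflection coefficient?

|Γ| = (S − 1)/(S + 1) = (9.7 − 1)/(9.7 + 1) = 8.7/10.7

|Γ| ≈ 0.813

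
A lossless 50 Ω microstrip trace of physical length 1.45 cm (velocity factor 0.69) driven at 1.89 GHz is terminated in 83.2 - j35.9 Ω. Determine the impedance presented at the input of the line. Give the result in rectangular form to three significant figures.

Z_in ≈ 28.1 − j18.1 Ω

λ = v/f = 0.69·c / 1.89 GHz = 0.11 m
βl = 2π·l/λ = 2π × 0.132 = 47.7°
tan(βl) = tan(47.7°) = 1.1
Z_in = Z_0·(Z_L + jZ_0·tanβl)/(Z_0 + jZ_L·tanβl)
     = 50·(83.2 + j19)/(89.4 + j91.3)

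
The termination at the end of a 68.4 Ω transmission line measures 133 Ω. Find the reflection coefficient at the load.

Γ = (Z_L − Z_0)/(Z_L + Z_0) = (133 − 68.4)/(133 + 68.4) = 64.6/201.4

Γ = 0.321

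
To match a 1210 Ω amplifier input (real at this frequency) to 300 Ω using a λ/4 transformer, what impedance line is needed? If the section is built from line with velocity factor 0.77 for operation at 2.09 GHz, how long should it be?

Z_qwt = √(Z_0·R_L) = √(300 × 1210) = √363000
λ = 0.77·c/f = 0.111 m, so l = λ/4 = 0.0276 m

Z_qwt ≈ 602 Ω; length ≈ 2.76 cm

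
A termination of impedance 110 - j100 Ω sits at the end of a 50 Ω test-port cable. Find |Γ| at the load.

|Γ| ≈ 0.618

Γ = (Z_L − Z_0)/(Z_L + Z_0) = (60 − j100)/(160 − j100)
|Γ| = 117/189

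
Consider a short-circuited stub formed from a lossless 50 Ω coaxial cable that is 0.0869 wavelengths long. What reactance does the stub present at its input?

X_in ≈ 30.4 Ω (inductive)

βl = 2π × 0.0869 = 31.3°
tan(βl) = 0.608
For a short-circuited stub, Z_in = jZ_0·tan(βl)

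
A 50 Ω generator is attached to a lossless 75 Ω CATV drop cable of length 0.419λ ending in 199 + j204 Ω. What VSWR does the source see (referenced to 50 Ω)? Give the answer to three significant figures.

VSWR ≈ 6.53

βl = 2π × 0.419 = 151°
tan(βl) = -0.558
Z_in = Z_0·(Z_L + jZ_0·tanβl)/(Z_0 + jZ_L·tanβl) = 30.6 + j82.4 Ω
Γ_s = (Z_in − Z_s)/(Z_in + Z_s) = (-19.4 + j82.4)/(80.6 + j82.4), |Γ_s| = 0.734
VSWR = (1 + |Γ_s|)/(1 − |Γ_s|)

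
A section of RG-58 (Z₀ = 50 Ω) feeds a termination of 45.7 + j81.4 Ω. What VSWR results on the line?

Γ = (Z_L − Z_0)/(Z_L + Z_0) = (-4.3 + j81.4)/(95.7 + j81.4)
|Γ| = 81.5/126 = 0.649
VSWR = (1 + |Γ|)/(1 − |Γ|) = 1.65/0.351

VSWR ≈ 4.69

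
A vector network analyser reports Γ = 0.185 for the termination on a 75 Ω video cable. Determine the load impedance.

Z_L = Z_0·(1 + Γ)/(1 − Γ) = 75·(1.19)/(0.815)

Z_L ≈ 109 Ω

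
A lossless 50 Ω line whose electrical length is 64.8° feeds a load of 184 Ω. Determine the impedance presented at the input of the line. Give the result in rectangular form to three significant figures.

Z_in ≈ 16.3 − j21.4 Ω

tan(βl) = tan(64.8°) = 2.13
Z_in = Z_0·(Z_L + jZ_0·tanβl)/(Z_0 + jZ_L·tanβl)
     = 50·(184 + j106)/(50 + j391)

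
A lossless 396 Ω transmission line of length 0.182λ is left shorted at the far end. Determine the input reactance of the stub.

X_in ≈ 870 Ω (inductive)

βl = 2π × 0.182 = 65.5°
tan(βl) = 2.2
For a shorted stub, Z_in = jZ_0·tan(βl)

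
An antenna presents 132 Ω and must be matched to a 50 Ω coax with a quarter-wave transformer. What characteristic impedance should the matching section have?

Z_qwt ≈ 81.2 Ω

Z_qwt = √(Z_0·R_L) = √(50 × 132) = √6600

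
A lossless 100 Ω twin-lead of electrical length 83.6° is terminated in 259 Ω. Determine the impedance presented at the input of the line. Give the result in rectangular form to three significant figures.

tan(βl) = tan(83.6°) = 8.92
Z_in = Z_0·(Z_L + jZ_0·tanβl)/(Z_0 + jZ_L·tanβl)
     = 100·(259 + j892)/(100 + j2310)

Z_in ≈ 39 − j9.53 Ω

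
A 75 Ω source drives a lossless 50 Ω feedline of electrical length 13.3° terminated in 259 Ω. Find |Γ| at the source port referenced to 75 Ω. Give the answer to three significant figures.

|Γ| ≈ 0.574

tan(βl) = 0.236
Z_in = Z_0·(Z_L + jZ_0·tanβl)/(Z_0 + jZ_L·tanβl) = 109 − j122 Ω
Γ_s = (Z_in − Z_s)/(Z_in + Z_s) = (34.4 − j122)/(184 − j122), |Γ_s| = 0.574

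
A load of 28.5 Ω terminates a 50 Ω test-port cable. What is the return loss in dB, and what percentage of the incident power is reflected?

RL ≈ 11.2 dB; 7.5% of incident power reflected

Γ = (28.5 − 50)/(28.5 + 50) = -0.274
RL = −20·log₁₀(0.274) = 11.2 dB
P_refl/P_inc = |Γ|² = 0.075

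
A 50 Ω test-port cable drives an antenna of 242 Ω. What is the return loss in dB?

RL ≈ 3.64 dB

Γ = (242 − 50)/(242 + 50) = 0.658
RL = −20·log₁₀|Γ| = −20·log₁₀(0.658)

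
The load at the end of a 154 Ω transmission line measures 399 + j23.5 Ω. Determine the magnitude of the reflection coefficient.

|Γ| ≈ 0.445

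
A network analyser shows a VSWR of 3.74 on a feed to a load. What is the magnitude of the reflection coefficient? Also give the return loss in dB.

|Γ| ≈ 0.578; return loss ≈ 4.76 dB

|Γ| = (S − 1)/(S + 1) = (3.74 − 1)/(3.74 + 1) = 2.74/4.74
RL = −20·log₁₀|Γ| = −20·log₁₀(0.578)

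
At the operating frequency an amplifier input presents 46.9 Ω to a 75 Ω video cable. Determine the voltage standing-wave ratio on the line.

For a purely resistive load, VSWR = R_L/Z_0 or Z_0/R_L (whichever > 1) = 75/46.9

VSWR ≈ 1.6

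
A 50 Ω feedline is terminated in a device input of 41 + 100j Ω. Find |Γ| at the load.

|Γ| ≈ 0.743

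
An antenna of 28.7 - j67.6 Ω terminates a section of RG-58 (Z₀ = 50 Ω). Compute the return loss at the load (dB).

RL ≈ 3.31 dB

Γ = (-21.3 − j67.6)/(78.7 − j67.6), |Γ| = 0.683
RL = −20·log₁₀|Γ| = −20·log₁₀(0.683)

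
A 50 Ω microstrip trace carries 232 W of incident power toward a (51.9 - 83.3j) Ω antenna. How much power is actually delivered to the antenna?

P_delivered ≈ 139 W

|Γ| = |(1.9 − j83.3)/(101.9 − j83.3)| = 0.633
|Γ|² = 0.401
P_refl = |Γ|²·P_inc = 93 W, P_del = (1 − |Γ|²)·P_inc = 139 W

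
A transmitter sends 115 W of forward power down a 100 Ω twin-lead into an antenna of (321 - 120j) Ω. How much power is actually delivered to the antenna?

P_delivered ≈ 77.1 W

|Γ| = |(221 − j120)/(421 − j120)| = 0.574
|Γ|² = 0.33
P_refl = |Γ|²·P_inc = 37.9 W, P_del = (1 − |Γ|²)·P_inc = 77.1 W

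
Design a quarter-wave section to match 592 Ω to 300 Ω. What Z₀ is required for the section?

Z_qwt ≈ 421 Ω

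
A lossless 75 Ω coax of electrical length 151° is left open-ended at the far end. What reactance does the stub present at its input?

tan(βl) = -0.554
For an open-ended stub, Z_in = −jZ_0·cot(βl) = −jZ_0/tan(βl)

X_in ≈ 135 Ω (inductive)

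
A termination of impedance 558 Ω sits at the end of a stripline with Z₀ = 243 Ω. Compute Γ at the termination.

Γ = 0.393

Γ = (Z_L − Z_0)/(Z_L + Z_0) = (558 − 243)/(558 + 243) = 315/801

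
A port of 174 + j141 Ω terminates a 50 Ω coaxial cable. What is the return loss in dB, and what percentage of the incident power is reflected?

Γ = (124 + j141)/(224 + j141), |Γ| = 0.709
RL = −20·log₁₀(0.709) = 2.98 dB
P_refl/P_inc = |Γ|² = 0.503

RL ≈ 2.98 dB; 50.3% of incident power reflected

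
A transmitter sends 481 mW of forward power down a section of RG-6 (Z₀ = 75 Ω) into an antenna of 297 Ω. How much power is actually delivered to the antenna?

Γ = (297 − 75)/(297 + 75) = 0.597
|Γ|² = 0.356
P_refl = |Γ|²·P_inc = 171 mW, P_del = (1 − |Γ|²)·P_inc = 310 mW

P_delivered ≈ 310 mW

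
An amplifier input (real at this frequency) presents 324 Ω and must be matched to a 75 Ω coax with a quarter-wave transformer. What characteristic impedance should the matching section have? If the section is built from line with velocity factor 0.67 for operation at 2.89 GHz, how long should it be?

Z_qwt = √(Z_0·R_L) = √(75 × 324) = √24300
λ = 0.67·c/f = 0.0696 m, so l = λ/4 = 0.0174 m

Z_qwt ≈ 156 Ω; length ≈ 1.74 cm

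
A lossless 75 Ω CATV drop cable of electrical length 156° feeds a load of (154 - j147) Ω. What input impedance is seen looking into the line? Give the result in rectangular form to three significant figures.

tan(βl) = tan(156°) = -0.445
Z_in = Z_0·(Z_L + jZ_0·tanβl)/(Z_0 + jZ_L·tanβl)
     = 75·(154 − j180)/(9.55 − j68.6)

Z_in ≈ 217 + j138 Ω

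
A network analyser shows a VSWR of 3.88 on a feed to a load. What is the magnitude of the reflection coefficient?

|Γ| ≈ 0.59

|Γ| = (S − 1)/(S + 1) = (3.88 − 1)/(3.88 + 1) = 2.88/4.88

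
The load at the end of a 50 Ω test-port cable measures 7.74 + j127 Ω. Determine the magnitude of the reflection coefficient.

Γ = (Z_L − Z_0)/(Z_L + Z_0) = (-42.26 + j127)/(57.74 + j127)
|Γ| = 134/140

|Γ| ≈ 0.959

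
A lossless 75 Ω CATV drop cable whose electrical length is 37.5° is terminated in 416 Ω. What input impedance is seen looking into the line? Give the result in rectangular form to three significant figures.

tan(βl) = tan(37.5°) = 0.767
Z_in = Z_0·(Z_L + jZ_0·tanβl)/(Z_0 + jZ_L·tanβl)
     = 75·(416 + j57.5)/(75 + j319)

Z_in ≈ 34.6 − j89.6 Ω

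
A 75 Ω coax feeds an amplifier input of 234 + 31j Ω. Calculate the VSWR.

Γ = (Z_L − Z_0)/(Z_L + Z_0) = (159 + j31)/(309 + j31)
|Γ| = 162/311 = 0.522
VSWR = (1 + |Γ|)/(1 − |Γ|) = 1.52/0.478

VSWR ≈ 3.18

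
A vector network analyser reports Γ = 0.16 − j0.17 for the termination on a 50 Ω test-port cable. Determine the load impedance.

Z_L ≈ 64.4 − j23.1 Ω

Z_L = Z_0·(1 + Γ)/(1 − Γ) = 50·(1.16 − j0.17)/(0.84 + j0.17)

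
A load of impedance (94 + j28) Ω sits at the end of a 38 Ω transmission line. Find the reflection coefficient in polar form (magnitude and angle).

Γ ≈ 0.464 ∠ 14.6°

Γ = (Z_L − Z_0)/(Z_L + Z_0) = (56 + j28)/(132 + j28)
|Γ| = 62.6/135 = 0.464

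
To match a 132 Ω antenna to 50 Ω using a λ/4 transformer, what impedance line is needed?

Z_qwt ≈ 81.2 Ω

Z_qwt = √(Z_0·R_L) = √(50 × 132) = √6600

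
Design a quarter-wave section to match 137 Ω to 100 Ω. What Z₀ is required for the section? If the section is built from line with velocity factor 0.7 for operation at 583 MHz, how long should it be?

Z_qwt = √(Z_0·R_L) = √(100 × 137) = √13700
λ = 0.7·c/f = 0.36 m, so l = λ/4 = 0.0901 m

Z_qwt ≈ 117 Ω; length ≈ 9.01 cm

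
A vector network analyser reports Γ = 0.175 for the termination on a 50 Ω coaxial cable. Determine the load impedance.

Z_L = Z_0·(1 + Γ)/(1 − Γ) = 50·(1.18)/(0.825)

Z_L ≈ 71.2 Ω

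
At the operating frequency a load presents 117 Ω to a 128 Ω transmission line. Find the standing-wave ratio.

VSWR ≈ 1.09

Γ = (117 − 128)/(117 + 128) = -0.0449
VSWR = (1 + 0.0449)/(1 − 0.0449)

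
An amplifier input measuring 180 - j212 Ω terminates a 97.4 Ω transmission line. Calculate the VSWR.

Γ = (Z_L − Z_0)/(Z_L + Z_0) = (82.6 − j212)/(277.4 − j212)
|Γ| = 228/349 = 0.652
VSWR = (1 + |Γ|)/(1 − |Γ|) = 1.65/0.348

VSWR ≈ 4.74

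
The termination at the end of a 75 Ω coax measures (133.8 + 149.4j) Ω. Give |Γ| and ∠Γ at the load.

Γ = (Z_L − Z_0)/(Z_L + Z_0) = (58.8 + j149.4)/(208.8 + j149.4)
|Γ| = 161/257 = 0.625

Γ ≈ 0.625 ∠ 32.9°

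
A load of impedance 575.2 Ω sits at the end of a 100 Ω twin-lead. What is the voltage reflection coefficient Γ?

Γ = 0.704

Γ = (Z_L − Z_0)/(Z_L + Z_0) = (575.2 − 100)/(575.2 + 100) = 475.2/675.2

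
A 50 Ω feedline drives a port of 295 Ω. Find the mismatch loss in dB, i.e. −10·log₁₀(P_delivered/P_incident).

mismatch loss ≈ 3.05 dB

Γ = (295 − 50)/(295 + 50) = 0.71
|Γ|² = 0.504, so P_del/P_inc = 1 − |Γ|² = 0.496
ML = −10·log₁₀(1 − |Γ|²)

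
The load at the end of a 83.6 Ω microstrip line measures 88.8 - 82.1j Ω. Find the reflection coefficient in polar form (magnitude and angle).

Γ ≈ 0.431 ∠ -60.9°

Γ = (Z_L − Z_0)/(Z_L + Z_0) = (5.2 − j82.1)/(172.4 − j82.1)
|Γ| = 82.3/191 = 0.431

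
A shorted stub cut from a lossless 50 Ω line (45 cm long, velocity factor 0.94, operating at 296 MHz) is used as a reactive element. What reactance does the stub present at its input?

λ = v/f = 0.94·c / 296 MHz = 0.953 m
βl = 2π·l/λ = 2π × 0.472 = 170°
tan(βl) = -0.176
For a shorted stub, Z_in = jZ_0·tan(βl)

X_in ≈ -8.78 Ω (capacitive)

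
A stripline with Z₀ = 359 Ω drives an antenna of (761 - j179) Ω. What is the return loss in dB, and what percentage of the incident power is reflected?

RL ≈ 8.22 dB; 15.1% of incident power reflected

Γ = (402 − j179)/(1120 − j179), |Γ| = 0.388
RL = −20·log₁₀(0.388) = 8.22 dB
P_refl/P_inc = |Γ|² = 0.151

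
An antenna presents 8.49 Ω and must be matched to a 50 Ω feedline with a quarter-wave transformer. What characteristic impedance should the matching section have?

Z_qwt ≈ 20.6 Ω

Z_qwt = √(Z_0·R_L) = √(50 × 8.49) = √424.5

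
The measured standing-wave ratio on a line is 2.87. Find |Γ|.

|Γ| ≈ 0.483

|Γ| = (S − 1)/(S + 1) = (2.87 − 1)/(2.87 + 1) = 1.87/3.87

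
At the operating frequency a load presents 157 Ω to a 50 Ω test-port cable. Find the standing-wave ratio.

Γ = (157 − 50)/(157 + 50) = 0.517
VSWR = (1 + 0.517)/(1 − 0.517)

VSWR ≈ 3.14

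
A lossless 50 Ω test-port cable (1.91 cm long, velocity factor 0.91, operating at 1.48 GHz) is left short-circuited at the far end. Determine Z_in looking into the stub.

λ = v/f = 0.91·c / 1.48 GHz = 0.184 m
βl = 2π·l/λ = 2π × 0.104 = 37.3°
tan(βl) = 0.761
For a short-circuited stub, Z_in = jZ_0·tan(βl)

Z_in ≈ +j38.1 Ω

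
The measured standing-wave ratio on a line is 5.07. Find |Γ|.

|Γ| = (S − 1)/(S + 1) = (5.07 − 1)/(5.07 + 1) = 4.07/6.07

|Γ| ≈ 0.671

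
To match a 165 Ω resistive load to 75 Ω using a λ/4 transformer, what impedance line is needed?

Z_qwt ≈ 111 Ω

Z_qwt = √(Z_0·R_L) = √(75 × 165) = √12380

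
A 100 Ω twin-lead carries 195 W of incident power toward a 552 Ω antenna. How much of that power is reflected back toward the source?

Γ = (552 − 100)/(552 + 100) = 0.693
|Γ|² = 0.481
P_refl = |Γ|²·P_inc = 93.7 W, P_del = (1 − |Γ|²)·P_inc = 101 W

P_reflected ≈ 93.7 W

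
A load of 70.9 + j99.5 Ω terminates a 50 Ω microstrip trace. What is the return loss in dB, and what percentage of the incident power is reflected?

RL ≈ 3.75 dB; 42.2% of incident power reflected

Γ = (20.9 + j99.5)/(120.9 + j99.5), |Γ| = 0.649
RL = −20·log₁₀(0.649) = 3.75 dB
P_refl/P_inc = |Γ|² = 0.422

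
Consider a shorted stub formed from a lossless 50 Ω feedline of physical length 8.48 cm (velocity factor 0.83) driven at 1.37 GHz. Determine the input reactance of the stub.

λ = v/f = 0.83·c / 1.37 GHz = 0.182 m
βl = 2π·l/λ = 2π × 0.467 = 168°
tan(βl) = -0.213
For a shorted stub, Z_in = jZ_0·tan(βl)

X_in ≈ -10.7 Ω (capacitive)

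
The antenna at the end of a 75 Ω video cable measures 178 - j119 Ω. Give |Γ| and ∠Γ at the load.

Γ ≈ 0.563 ∠ -23.9°

Γ = (Z_L − Z_0)/(Z_L + Z_0) = (103 − j119)/(253 − j119)
|Γ| = 157/280 = 0.563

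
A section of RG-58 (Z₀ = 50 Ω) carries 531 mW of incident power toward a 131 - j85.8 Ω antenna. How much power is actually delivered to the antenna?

|Γ| = |(81 − j85.8)/(181 − j85.8)| = 0.589
|Γ|² = 0.347
P_refl = |Γ|²·P_inc = 184 mW, P_del = (1 − |Γ|²)·P_inc = 347 mW

P_delivered ≈ 347 mW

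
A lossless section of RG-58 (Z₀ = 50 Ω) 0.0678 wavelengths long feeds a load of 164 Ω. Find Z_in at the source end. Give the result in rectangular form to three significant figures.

βl = 2π × 0.0678 = 24.4°
tan(βl) = tan(24.4°) = 0.454
Z_in = Z_0·(Z_L + jZ_0·tanβl)/(Z_0 + jZ_L·tanβl)
     = 50·(164 + j22.7)/(50 + j74.4)

Z_in ≈ 61.5 − j68.9 Ω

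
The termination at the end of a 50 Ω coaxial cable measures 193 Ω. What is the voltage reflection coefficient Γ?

Γ = 0.588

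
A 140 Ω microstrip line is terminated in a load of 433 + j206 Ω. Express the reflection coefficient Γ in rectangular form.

Γ = (Z_L − Z_0)/(Z_L + Z_0) = (293 + j206)/(573 + j206)

Γ ≈ 0.567 + j0.156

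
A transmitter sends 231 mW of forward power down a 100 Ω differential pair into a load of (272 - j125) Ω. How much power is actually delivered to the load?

P_delivered ≈ 163 mW

|Γ| = |(172 − j125)/(372 − j125)| = 0.542
|Γ|² = 0.294
P_refl = |Γ|²·P_inc = 67.8 mW, P_del = (1 − |Γ|²)·P_inc = 163 mW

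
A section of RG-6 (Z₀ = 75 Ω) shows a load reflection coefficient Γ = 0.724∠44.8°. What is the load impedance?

Z_L = Z_0·(1 + Γ)/(1 − Γ) = 75·(1.51 + j0.51)/(0.486 − j0.51)

Z_L ≈ 71.8 + j154 Ω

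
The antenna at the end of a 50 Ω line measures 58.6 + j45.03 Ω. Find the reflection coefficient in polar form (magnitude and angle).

Γ ≈ 0.39 ∠ 56.7°

Γ = (Z_L − Z_0)/(Z_L + Z_0) = (8.6 + j45.03)/(108.6 + j45.03)
|Γ| = 45.8/118 = 0.39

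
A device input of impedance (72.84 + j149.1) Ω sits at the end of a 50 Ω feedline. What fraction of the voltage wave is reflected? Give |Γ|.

Γ = (Z_L − Z_0)/(Z_L + Z_0) = (22.84 + j149.1)/(122.8 + j149.1)
|Γ| = 151/193

|Γ| ≈ 0.781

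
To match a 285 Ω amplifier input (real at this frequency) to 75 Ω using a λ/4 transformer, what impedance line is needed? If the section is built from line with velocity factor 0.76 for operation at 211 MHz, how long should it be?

Z_qwt ≈ 146 Ω; length ≈ 27 cm

Z_qwt = √(Z_0·R_L) = √(75 × 285) = √21380
λ = 0.76·c/f = 1.08 m, so l = λ/4 = 0.27 m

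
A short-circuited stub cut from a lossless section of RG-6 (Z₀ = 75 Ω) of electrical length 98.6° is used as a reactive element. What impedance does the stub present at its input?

Z_in ≈ −j496 Ω

tan(βl) = -6.61
For a short-circuited stub, Z_in = jZ_0·tan(βl)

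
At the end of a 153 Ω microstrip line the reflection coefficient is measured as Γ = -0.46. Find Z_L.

Z_L ≈ 56.6 Ω

Z_L = Z_0·(1 + Γ)/(1 − Γ) = 153·(0.54)/(1.46)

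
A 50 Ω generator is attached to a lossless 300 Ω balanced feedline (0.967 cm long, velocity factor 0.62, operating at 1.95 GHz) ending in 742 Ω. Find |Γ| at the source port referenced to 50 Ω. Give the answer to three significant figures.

λ = v/f = 0.62·c / 1.95 GHz = 0.0954 m
βl = 2π·l/λ = 2π × 0.101 = 36.5°
tan(βl) = 0.74
Z_in = Z_0·(Z_L + jZ_0·tanβl)/(Z_0 + jZ_L·tanβl) = 264 − j261 Ω
Γ_s = (Z_in − Z_s)/(Z_in + Z_s) = (214 − j261)/(314 − j261), |Γ_s| = 0.827

|Γ| ≈ 0.827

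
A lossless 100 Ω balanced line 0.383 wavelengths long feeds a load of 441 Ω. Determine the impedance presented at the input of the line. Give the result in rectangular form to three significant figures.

Z_in ≈ 47.4 + j98.7 Ω

βl = 2π × 0.383 = 138°
tan(βl) = tan(138°) = -0.904
Z_in = Z_0·(Z_L + jZ_0·tanβl)/(Z_0 + jZ_L·tanβl)
     = 100·(441 − j90.4)/(100 − j399)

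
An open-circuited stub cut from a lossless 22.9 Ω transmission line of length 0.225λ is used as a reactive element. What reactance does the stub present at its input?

βl = 2π × 0.225 = 81°
tan(βl) = 6.31
For an open-circuited stub, Z_in = −jZ_0·cot(βl) = −jZ_0/tan(βl)

X_in ≈ -3.63 Ω (capacitive)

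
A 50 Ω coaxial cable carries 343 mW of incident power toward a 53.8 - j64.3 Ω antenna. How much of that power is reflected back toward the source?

|Γ| = |(3.8 − j64.3)/(103.8 − j64.3)| = 0.528
|Γ|² = 0.278
P_refl = |Γ|²·P_inc = 95.5 mW, P_del = (1 − |Γ|²)·P_inc = 248 mW

P_reflected ≈ 95.5 mW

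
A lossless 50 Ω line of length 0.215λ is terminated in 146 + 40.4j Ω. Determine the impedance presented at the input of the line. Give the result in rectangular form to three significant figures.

βl = 2π × 0.215 = 77.4°
tan(βl) = tan(77.4°) = 4.47
Z_in = Z_0·(Z_L + jZ_0·tanβl)/(Z_0 + jZ_L·tanβl)
     = 50·(146 + j264)/(-131 + j653)

Z_in ≈ 17.3 − j14.6 Ω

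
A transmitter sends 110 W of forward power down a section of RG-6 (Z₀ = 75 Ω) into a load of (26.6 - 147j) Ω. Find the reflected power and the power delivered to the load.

P_reflected ≈ 82.5 W; P_delivered ≈ 27.5 W

|Γ| = |(-48.4 − j147)/(101.6 − j147)| = 0.866
|Γ|² = 0.75
P_refl = |Γ|²·P_inc = 82.5 W, P_del = (1 − |Γ|²)·P_inc = 27.5 W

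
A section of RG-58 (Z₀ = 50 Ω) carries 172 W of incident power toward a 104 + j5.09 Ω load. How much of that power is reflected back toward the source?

|Γ| = |(54 + j5.09)/(154 + j5.09)| = 0.352
|Γ|² = 0.124
P_refl = |Γ|²·P_inc = 21.3 W, P_del = (1 − |Γ|²)·P_inc = 151 W

P_reflected ≈ 21.3 W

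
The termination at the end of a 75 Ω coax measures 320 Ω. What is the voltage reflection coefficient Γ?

Γ = 0.62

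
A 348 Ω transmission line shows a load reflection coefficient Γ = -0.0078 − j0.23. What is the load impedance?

Z_L = Z_0·(1 + Γ)/(1 − Γ) = 348·(0.992 − j0.23)/(1.01 + j0.23)

Z_L ≈ 308 − j150 Ω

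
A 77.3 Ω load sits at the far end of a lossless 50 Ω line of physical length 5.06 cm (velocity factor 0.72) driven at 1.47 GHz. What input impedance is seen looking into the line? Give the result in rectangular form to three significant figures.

λ = v/f = 0.72·c / 1.47 GHz = 0.147 m
βl = 2π·l/λ = 2π × 0.344 = 124°
tan(βl) = tan(124°) = -1.48
Z_in = Z_0·(Z_L + jZ_0·tanβl)/(Z_0 + jZ_L·tanβl)
     = 50·(77.3 − j74.2)/(50 − j115)

Z_in ≈ 39.5 + j16.5 Ω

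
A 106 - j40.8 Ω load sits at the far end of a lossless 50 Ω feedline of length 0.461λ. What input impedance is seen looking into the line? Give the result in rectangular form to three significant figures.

Z_in ≈ 123 + j15.1 Ω

βl = 2π × 0.461 = 166°
tan(βl) = tan(166°) = -0.25
Z_in = Z_0·(Z_L + jZ_0·tanβl)/(Z_0 + jZ_L·tanβl)
     = 50·(106 − j53.3)/(39.8 − j26.5)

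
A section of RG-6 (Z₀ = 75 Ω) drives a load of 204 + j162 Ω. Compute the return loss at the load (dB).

Γ = (129 + j162)/(279 + j162), |Γ| = 0.642
RL = −20·log₁₀|Γ| = −20·log₁₀(0.642)

RL ≈ 3.85 dB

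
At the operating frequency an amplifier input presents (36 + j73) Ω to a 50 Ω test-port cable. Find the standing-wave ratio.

VSWR ≈ 4.86

Γ = (Z_L − Z_0)/(Z_L + Z_0) = (-14 + j73)/(86 + j73)
|Γ| = 74.3/113 = 0.659
VSWR = (1 + |Γ|)/(1 − |Γ|) = 1.66/0.341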